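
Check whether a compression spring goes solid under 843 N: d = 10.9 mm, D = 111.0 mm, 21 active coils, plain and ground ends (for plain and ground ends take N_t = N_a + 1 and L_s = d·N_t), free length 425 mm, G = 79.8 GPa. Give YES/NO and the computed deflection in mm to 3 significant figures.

k = Gd⁴/(8D³N_a) = (79.8×10³)(10.9⁴)/(8·111.0³·21) = 4.9026 N/mm
N_t = 22; L_s = 10.9·22 = 239.8 mm; δ_solid = L₀ − L_s = 425 − 239.8 = 185.2 mm
δ = F/k = 843/4.9026 = 171.95 mm
δ < δ_solid → spring does not go solid

NO, δ = 172 mm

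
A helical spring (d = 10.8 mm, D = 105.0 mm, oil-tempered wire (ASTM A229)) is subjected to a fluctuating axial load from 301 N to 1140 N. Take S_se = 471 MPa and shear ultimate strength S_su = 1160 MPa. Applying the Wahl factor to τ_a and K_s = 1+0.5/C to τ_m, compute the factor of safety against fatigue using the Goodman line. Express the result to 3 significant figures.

2.81

C = D/d = 105.0/10.8 = 9.7222; K_W = (4C−1)/(4C−4)+0.615/C = 1.1492; K_s = 1+0.5/C = 1.0514
F_a = (F_max−F_min)/2 = 419.5 N; F_m = (F_max+F_min)/2 = 720.5 N
τ_a = K_W·8F_aD/(πd³) = 1.1492 × 89.041 = 102.33 MPa
τ_m = K_s·8F_mD/(πd³) = 1.0514 × 152.93 = 160.79 MPa
Goodman: 1/n_f = τ_a/S_se + τ_m/S_su = 102.33/471 + 160.79/1160 = 0.21726 + 0.13862 = 0.35588
n_f = 1/0.35588 = 2.81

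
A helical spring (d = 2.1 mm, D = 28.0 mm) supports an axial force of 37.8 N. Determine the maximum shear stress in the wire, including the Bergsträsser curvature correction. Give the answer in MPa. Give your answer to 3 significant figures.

Spring index C = D/d = 28.0/2.1 = 13.3333
K_B = (4C+2)/(4C−3) = 55.333/50.333 = 1.0993
τ₀ = 8FD/(πd³) = 8·37.8·28.0/(π·2.1³) = 8467.2/29.094 = 291.03 MPa
τ_max = K·τ₀ = 1.0993 × 291.03 = 319.94 MPa

320 MPa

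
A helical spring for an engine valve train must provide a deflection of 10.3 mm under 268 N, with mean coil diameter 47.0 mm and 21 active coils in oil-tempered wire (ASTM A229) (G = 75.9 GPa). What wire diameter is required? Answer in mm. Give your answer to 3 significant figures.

Required rate k = F/δ = 268/10.3 = 26.019 N/mm
d = (8D³N_a·k / G)^(1/4) = (8·47.0³·21·26.019 / (75.9×10³))^0.25
  = (5979.4)^0.25 = 8.7936 mm

8.79 mm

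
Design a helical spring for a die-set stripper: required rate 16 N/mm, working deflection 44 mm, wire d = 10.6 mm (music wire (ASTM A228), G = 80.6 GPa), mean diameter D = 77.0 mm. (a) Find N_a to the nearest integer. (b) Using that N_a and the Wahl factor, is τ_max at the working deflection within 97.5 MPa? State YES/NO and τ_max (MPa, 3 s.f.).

N_a = Gd⁴/(8D³k) = (80.6×10³)(10.6⁴)/(8·77.0³·16) = 17.41 → N_a = 17
Actual rate k = Gd⁴/(8D³·17) = 16.389 N/mm
Working load F = kδ = 16.389·44 = 721.11 N
C = 77.0/10.6 = 7.2642; K_W = (4C−1)/(4C−4)+0.615/C = 1.2044
τ_max = K_W·8FD/(πd³) = 1.2044·118.72 = 142.98 MPa
τ_max > 97.5 MPa → exceeds allowable

(a) 17 coils; (b) NO, τ_max = 143 MPa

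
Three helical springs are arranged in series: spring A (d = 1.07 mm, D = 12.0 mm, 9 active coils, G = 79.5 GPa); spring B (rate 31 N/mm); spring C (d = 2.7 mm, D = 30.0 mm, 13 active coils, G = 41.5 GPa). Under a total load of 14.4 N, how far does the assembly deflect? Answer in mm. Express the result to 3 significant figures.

k_A = Gd⁴/(8D³N_a) = (79.5×10³)(1.07⁴)/(8·12.0³·9) = 0.83758 N/mm
k_C = Gd⁴/(8D³N_a) = (41.5×10³)(2.7⁴)/(8·30.0³·13) = 0.78543 N/mm
Series: 1/k_eq = 1/0.83758 + 1/31 + 1/0.78543 = 2.4994; k_eq = 0.4001 N/mm
δ = F/k_eq = 14.4/0.4001 = 35.991 mm

36.0 mm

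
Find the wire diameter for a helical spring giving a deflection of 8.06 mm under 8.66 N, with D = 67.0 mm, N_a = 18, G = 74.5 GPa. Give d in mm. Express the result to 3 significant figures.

Required rate k = F/δ = 8.66/8.06 = 1.0744 N/mm
d = (8D³N_a·k / G)^(1/4) = (8·67.0³·18·1.0744 / (74.5×10³))^0.25
  = (624.62)^0.25 = 4.9992 mm

5.00 mm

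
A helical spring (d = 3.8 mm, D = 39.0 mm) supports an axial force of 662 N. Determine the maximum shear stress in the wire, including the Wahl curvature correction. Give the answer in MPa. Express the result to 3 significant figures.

1370 MPa

Spring index C = D/d = 39.0/3.8 = 10.2632
K_W = (4C−1)/(4C−4) + 0.615/C = 40.053/37.053 + 0.0599 = 1.1409
τ₀ = 8FD/(πd³) = 8·662·39.0/(π·3.8³) = 206544/172.39 = 1198.2 MPa
τ_max = K·τ₀ = 1.1409 × 1198.2 = 1367 MPa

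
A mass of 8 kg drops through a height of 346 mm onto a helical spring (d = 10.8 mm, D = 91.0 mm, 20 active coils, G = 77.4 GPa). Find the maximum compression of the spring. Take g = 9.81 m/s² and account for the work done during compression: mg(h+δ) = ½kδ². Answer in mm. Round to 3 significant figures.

k = Gd⁴/(8D³N_a) = (77.4×10³)(10.8⁴)/(8·91.0³·20) = 8.7336 N/mm
W = mg = 8 × 9.81 = 78.48 N
½kδ² − Wδ − Wh = 0 → δ = (W + √(W² + 2kWh))/k
δ = (78.48 + √(6159.1 + 474304))/8.7336 = (78.48 + 693.15)/8.7336 = 88.353 mm

88.4 mm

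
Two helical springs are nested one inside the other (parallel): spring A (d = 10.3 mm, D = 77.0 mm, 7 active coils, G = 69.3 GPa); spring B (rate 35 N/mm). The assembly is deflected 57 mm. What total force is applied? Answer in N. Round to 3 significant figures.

3730 N

k_A = Gd⁴/(8D³N_a) = (69.3×10³)(10.3⁴)/(8·77.0³·7) = 30.509 N/mm
Parallel: k_eq = 30.509 + 35 = 65.509 N/mm
F = k_eq·δ = 65.509·57 = 3734 N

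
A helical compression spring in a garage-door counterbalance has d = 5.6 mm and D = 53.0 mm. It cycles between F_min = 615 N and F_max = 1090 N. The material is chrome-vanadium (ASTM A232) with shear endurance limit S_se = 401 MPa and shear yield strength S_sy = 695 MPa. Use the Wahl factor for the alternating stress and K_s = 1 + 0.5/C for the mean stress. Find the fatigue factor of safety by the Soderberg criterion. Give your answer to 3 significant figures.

C = D/d = 53.0/5.6 = 9.4643; K_W = (4C−1)/(4C−4)+0.615/C = 1.1536; K_s = 1+0.5/C = 1.0528
F_a = (F_max−F_min)/2 = 237.5 N; F_m = (F_max+F_min)/2 = 852.5 N
τ_a = K_W·8F_aD/(πd³) = 1.1536 × 182.52 = 210.56 MPa
τ_m = K_s·8F_mD/(πd³) = 1.0528 × 655.16 = 689.77 MPa
Soderberg: 1/n_f = τ_a/S_se + τ_m/S_sy = 210.56/401 + 689.77/695 = 0.52508 + 0.99248 = 1.5176
n_f = 1/1.5176 = 0.659

0.659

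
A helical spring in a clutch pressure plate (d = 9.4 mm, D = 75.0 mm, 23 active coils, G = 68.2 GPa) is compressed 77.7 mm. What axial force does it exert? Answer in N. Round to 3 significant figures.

533 N

k = Gd⁴/(8D³N_a) = (68.2×10³)(9.4⁴)/(8·75.0³·23) = 6.8595 N/mm
F = k·δ = 6.8595 × 77.7 = 532.99 N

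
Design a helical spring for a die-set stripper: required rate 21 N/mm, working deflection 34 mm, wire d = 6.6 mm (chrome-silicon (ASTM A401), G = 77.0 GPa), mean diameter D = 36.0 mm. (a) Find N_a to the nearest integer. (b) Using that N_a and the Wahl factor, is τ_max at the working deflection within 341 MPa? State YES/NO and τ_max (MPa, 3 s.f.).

(a) 19 coils; (b) YES, τ_max = 286 MPa

N_a = Gd⁴/(8D³k) = (77.0×10³)(6.6⁴)/(8·36.0³·21) = 18.64 → N_a = 19
Actual rate k = Gd⁴/(8D³·19) = 20.602 N/mm
Working load F = kδ = 20.602·34 = 700.48 N
C = 36.0/6.6 = 5.4545; K_W = (4C−1)/(4C−4)+0.615/C = 1.2811
τ_max = K_W·8FD/(πd³) = 1.2811·223.36 = 286.15 MPa
τ_max ≤ 341 MPa → acceptable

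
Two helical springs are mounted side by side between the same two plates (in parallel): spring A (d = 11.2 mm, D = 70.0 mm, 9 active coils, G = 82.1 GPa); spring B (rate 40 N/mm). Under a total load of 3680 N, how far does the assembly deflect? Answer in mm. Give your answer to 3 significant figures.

39.9 mm

k_A = Gd⁴/(8D³N_a) = (82.1×10³)(11.2⁴)/(8·70.0³·9) = 52.31 N/mm
Parallel: k_eq = 52.31 + 40 = 92.31 N/mm
δ = F/k_eq = 3680/92.31 = 39.865 mm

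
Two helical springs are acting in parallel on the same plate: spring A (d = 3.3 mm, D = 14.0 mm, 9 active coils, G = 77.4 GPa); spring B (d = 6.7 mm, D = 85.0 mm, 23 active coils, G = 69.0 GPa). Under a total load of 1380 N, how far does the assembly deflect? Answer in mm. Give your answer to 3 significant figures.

k_A = Gd⁴/(8D³N_a) = (77.4×10³)(3.3⁴)/(8·14.0³·9) = 46.46 N/mm
k_B = Gd⁴/(8D³N_a) = (69.0×10³)(6.7⁴)/(8·85.0³·23) = 1.2305 N/mm
Parallel: k_eq = 46.46 + 1.2305 = 47.691 N/mm
δ = F/k_eq = 1380/47.691 = 28.937 mm

28.9 mm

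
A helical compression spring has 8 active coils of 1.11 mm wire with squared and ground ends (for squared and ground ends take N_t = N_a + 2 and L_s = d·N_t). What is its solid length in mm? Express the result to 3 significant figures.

squared and ground ends: N_t = N_a + 2 = 8 + 2 = 10
L_s = d·N_t = 1.11 × 10 = 11.1 mm

11.1 mm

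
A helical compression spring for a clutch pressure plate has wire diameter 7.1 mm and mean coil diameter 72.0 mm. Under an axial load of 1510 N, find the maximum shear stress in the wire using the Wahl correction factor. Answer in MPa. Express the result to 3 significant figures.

Spring index C = D/d = 72.0/7.1 = 10.1408
K_W = (4C−1)/(4C−4) + 0.615/C = 39.563/36.563 + 0.0606 = 1.1427
τ₀ = 8FD/(πd³) = 8·1510·72.0/(π·7.1³) = 869760/1124.4 = 773.53 MPa
τ_max = K·τ₀ = 1.1427 × 773.53 = 883.9 MPa

884 MPa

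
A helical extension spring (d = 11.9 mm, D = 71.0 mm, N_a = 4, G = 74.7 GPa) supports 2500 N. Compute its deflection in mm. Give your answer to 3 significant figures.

k = Gd⁴/(8D³N_a) = (74.7×10³)(11.9⁴)/(8·71.0³·4) = 130.79 N/mm
δ = F/k = 2500 / 130.79 = 19.114 mm

19.1 mm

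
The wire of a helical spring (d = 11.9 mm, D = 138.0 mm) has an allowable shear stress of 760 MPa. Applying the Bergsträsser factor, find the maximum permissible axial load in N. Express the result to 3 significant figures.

C = D/d = 138.0/11.9 = 11.5966
K_B = (4C+2)/(4C−3) = 48.387/43.387 = 1.1152
τ_max = K·8FD/(πd³) → F_max = τ_allow·πd³/(8DK)
F_max = 760·π·11.9³/(8·138.0·1.1152) = 4.0235e+06/1231.2 = 3267.9 N

3270 N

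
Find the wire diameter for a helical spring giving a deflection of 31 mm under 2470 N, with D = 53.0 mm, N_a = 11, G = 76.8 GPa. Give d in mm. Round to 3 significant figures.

Required rate k = F/δ = 2470/31 = 79.677 N/mm
d = (8D³N_a·k / G)^(1/4) = (8·53.0³·11·79.677 / (76.8×10³))^0.25
  = (13592)^0.25 = 10.7974 mm

10.8 mm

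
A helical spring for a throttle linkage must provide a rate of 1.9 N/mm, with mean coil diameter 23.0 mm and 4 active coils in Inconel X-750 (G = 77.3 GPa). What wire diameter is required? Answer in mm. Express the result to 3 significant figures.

1.76 mm

d = (8D³N_a·k / G)^(1/4) = (8·23.0³·4·1.9 / (77.3×10³))^0.25
  = (9.5699)^0.25 = 1.7588 mm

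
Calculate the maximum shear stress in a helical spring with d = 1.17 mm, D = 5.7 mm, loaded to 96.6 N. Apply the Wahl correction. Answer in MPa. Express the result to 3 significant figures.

1160 MPa

Spring index C = D/d = 5.7/1.17 = 4.8718
K_W = (4C−1)/(4C−4) + 0.615/C = 18.487/15.487 + 0.1262 = 1.3199
τ₀ = 8FD/(πd³) = 8·96.6·5.7/(π·1.17³) = 4404.96/5.0316 = 875.46 MPa
τ_max = K·τ₀ = 1.3199 × 875.46 = 1155.6 MPa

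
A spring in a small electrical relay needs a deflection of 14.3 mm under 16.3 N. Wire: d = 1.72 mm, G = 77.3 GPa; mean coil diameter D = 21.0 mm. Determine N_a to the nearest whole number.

Required rate k = F/δ = 16.3/14.3 = 1.1399 N/mm
N_a = Gd⁴/(8D³k) = (77.3×10³ × 1.72⁴)/(8 × 21.0³ × 1.1399)
    = 676540 / 84450 = 8.011 → 8 coils

8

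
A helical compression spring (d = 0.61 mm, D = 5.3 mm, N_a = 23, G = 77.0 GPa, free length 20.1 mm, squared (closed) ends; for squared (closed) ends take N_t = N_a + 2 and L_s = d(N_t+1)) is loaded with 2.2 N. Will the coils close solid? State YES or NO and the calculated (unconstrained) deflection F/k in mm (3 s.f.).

k = Gd⁴/(8D³N_a) = (77.0×10³)(0.61⁴)/(8·5.3³·23) = 0.38919 N/mm
N_t = 25; L_s = 0.61·26 = 15.86 mm; δ_solid = L₀ − L_s = 20.1 − 15.86 = 4.24 mm
δ = F/k = 2.2/0.38919 = 5.6527 mm
δ ≥ δ_solid → spring goes solid

YES, δ = 5.65 mm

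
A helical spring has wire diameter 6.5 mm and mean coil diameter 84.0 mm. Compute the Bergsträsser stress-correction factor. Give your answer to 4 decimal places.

C = D/d = 84.0/6.5 = 12.9231
K_B = (4C+2)/(4C−3) = 53.692/48.692 = 1.1027

1.1027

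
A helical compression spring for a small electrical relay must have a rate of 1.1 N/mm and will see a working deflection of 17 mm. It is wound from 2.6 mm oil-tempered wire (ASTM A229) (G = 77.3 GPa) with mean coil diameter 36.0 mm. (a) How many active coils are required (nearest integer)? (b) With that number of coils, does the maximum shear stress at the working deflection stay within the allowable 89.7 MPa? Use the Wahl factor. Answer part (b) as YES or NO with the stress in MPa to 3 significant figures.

N_a = Gd⁴/(8D³k) = (77.3×10³)(2.6⁴)/(8·36.0³·1.1) = 8.604 → N_a = 9
Actual rate k = Gd⁴/(8D³·9) = 1.0516 N/mm
Working load F = kδ = 1.0516·17 = 17.876 N
C = 36.0/2.6 = 13.8462; K_W = (4C−1)/(4C−4)+0.615/C = 1.1028
τ_max = K_W·8FD/(πd³) = 1.1028·93.24 = 102.83 MPa
τ_max > 89.7 MPa → exceeds allowable

(a) 9 coils; (b) NO, τ_max = 103 MPa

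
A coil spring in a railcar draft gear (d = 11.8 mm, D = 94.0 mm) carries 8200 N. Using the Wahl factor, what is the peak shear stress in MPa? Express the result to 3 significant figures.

1420 MPa

Spring index C = D/d = 94.0/11.8 = 7.9661
K_W = (4C−1)/(4C−4) + 0.615/C = 30.864/27.864 + 0.0772 = 1.1849
τ₀ = 8FD/(πd³) = 8·8200·94.0/(π·11.8³) = 6.1664e+06/5161.7 = 1194.6 MPa
τ_max = K·τ₀ = 1.1849 × 1194.6 = 1415.5 MPa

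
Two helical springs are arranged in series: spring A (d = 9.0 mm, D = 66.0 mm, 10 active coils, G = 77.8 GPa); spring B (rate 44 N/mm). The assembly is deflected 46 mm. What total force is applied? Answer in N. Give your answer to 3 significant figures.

679 N

k_A = Gd⁴/(8D³N_a) = (77.8×10³)(9.0⁴)/(8·66.0³·10) = 22.194 N/mm
Series: 1/k_eq = 1/22.194 + 1/44 = 0.067785; k_eq = 14.752 N/mm
F = k_eq·δ = 14.752·46 = 678.61 N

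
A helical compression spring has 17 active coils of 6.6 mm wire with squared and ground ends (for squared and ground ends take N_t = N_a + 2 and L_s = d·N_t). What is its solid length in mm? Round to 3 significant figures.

125 mm

squared and ground ends: N_t = N_a + 2 = 17 + 2 = 19
L_s = d·N_t = 6.6 × 19 = 125.4 mm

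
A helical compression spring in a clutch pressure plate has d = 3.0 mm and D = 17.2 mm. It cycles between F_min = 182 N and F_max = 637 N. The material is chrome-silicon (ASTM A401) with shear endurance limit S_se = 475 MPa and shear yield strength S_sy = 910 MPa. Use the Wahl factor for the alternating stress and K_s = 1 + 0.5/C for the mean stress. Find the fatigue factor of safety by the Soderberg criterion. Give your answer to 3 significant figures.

C = D/d = 17.2/3.0 = 5.7333; K_W = (4C−1)/(4C−4)+0.615/C = 1.2657; K_s = 1+0.5/C = 1.0872
F_a = (F_max−F_min)/2 = 227.5 N; F_m = (F_max+F_min)/2 = 409.5 N
τ_a = K_W·8F_aD/(πd³) = 1.2657 × 369.05 = 467.11 MPa
τ_m = K_s·8F_mD/(πd³) = 1.0872 × 664.29 = 722.22 MPa
Soderberg: 1/n_f = τ_a/S_se + τ_m/S_sy = 467.11/475 + 722.22/910 = 0.98340 + 0.79365 = 1.7771
n_f = 1/1.7771 = 0.5627

0.563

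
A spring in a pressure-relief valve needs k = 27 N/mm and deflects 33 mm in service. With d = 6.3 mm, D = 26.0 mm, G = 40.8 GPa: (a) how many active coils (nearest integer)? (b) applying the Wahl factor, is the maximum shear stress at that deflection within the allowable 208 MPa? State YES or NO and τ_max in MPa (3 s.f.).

(a) 17 coils; (b) NO, τ_max = 326 MPa

N_a = Gd⁴/(8D³k) = (40.8×10³)(6.3⁴)/(8·26.0³·27) = 16.93 → N_a = 17
Actual rate k = Gd⁴/(8D³·17) = 26.888 N/mm
Working load F = kδ = 26.888·33 = 887.31 N
C = 26.0/6.3 = 4.1270; K_W = (4C−1)/(4C−4)+0.615/C = 1.3889
τ_max = K_W·8FD/(πd³) = 1.3889·234.95 = 326.31 MPa
τ_max > 208 MPa → exceeds allowable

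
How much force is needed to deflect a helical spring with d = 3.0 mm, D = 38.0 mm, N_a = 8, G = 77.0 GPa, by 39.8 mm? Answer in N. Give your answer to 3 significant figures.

70.7 N

k = Gd⁴/(8D³N_a) = (77.0×10³)(3.0⁴)/(8·38.0³·8) = 1.776 N/mm
F = k·δ = 1.776 × 39.8 = 70.685 N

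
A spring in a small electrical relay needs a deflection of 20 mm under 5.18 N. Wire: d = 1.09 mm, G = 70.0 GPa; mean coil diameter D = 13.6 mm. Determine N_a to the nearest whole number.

Required rate k = F/δ = 5.18/20 = 0.259 N/mm
N_a = Gd⁴/(8D³k) = (70.0×10³ × 1.09⁴)/(8 × 13.6³ × 0.259)
    = 98810.7 / 5212.02 = 18.96 → 19 coils

19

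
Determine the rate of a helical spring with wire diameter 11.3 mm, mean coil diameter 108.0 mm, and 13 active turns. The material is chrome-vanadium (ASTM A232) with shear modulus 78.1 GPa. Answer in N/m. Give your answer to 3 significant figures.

9720 N/m

k = Gd⁴/(8D³N_a) = (78.1×10³ × 11.3⁴) / (8 × 108.0³ × 13)
  = 1.2734e+09 / 1.3101e+08 = 9.7199 N/mm = 9719.9 N/m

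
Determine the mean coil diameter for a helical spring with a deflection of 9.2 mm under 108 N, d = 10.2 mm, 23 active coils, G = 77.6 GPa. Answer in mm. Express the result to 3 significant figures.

73.0 mm

Required rate k = F/δ = 108/9.2 = 11.739 N/mm
D = (Gd⁴/(8N_a·k))^(1/3) = (77.6×10³·10.2⁴/(8·23·11.739))^(1/3)
  = (388874)^(1/3) = 72.9910 mm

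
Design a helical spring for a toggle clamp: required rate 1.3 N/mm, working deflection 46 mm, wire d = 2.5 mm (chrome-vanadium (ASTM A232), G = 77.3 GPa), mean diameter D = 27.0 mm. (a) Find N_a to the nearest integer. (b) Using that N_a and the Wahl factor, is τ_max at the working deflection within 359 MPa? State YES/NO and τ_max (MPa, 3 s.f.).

(a) 15 coils; (b) YES, τ_max = 293 MPa

N_a = Gd⁴/(8D³k) = (77.3×10³)(2.5⁴)/(8·27.0³·1.3) = 14.75 → N_a = 15
Actual rate k = Gd⁴/(8D³·15) = 1.2784 N/mm
Working load F = kδ = 1.2784·46 = 58.806 N
C = 27.0/2.5 = 10.8000; K_W = (4C−1)/(4C−4)+0.615/C = 1.1335
τ_max = K_W·8FD/(πd³) = 1.1335·258.77 = 293.31 MPa
τ_max ≤ 359 MPa → acceptable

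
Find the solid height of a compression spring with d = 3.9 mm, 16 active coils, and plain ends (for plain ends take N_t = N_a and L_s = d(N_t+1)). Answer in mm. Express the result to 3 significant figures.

plain ends: N_t = N_a = 16
L_s = d·(N_t+1) = 3.9 × 17 = 66.3 mm

66.3 mm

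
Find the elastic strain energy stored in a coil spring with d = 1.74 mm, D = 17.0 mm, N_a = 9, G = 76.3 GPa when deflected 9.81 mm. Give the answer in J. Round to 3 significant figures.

k = Gd⁴/(8D³N_a) = (76.3×10³)(1.74⁴)/(8·17.0³·9) = 1.9772 N/mm
U = ½kδ² = 0.5 × 1.9772 × 9.81² = 95.137 N·mm = 0.095137 J

0.0951 J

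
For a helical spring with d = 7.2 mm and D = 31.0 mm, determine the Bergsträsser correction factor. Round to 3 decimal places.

C = D/d = 31.0/7.2 = 4.3056
K_B = (4C+2)/(4C−3) = 19.222/14.222 = 1.3516

1.352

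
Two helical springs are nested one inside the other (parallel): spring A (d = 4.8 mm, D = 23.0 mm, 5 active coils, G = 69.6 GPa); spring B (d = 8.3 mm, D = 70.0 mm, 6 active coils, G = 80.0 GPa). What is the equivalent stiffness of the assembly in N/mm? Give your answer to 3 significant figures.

k_A = Gd⁴/(8D³N_a) = (69.6×10³)(4.8⁴)/(8·23.0³·5) = 75.916 N/mm
k_B = Gd⁴/(8D³N_a) = (80.0×10³)(8.3⁴)/(8·70.0³·6) = 23.06 N/mm
Parallel: k_eq = 75.916 + 23.06 = 98.976 N/mm

99.0 N/mm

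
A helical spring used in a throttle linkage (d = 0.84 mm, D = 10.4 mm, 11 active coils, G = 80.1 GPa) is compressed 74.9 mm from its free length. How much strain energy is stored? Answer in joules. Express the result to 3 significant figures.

1.13 J

k = Gd⁴/(8D³N_a) = (80.1×10³)(0.84⁴)/(8·10.4³·11) = 0.40287 N/mm
U = ½kδ² = 0.5 × 0.40287 × 74.9² = 1130.1 N·mm = 1.1301 J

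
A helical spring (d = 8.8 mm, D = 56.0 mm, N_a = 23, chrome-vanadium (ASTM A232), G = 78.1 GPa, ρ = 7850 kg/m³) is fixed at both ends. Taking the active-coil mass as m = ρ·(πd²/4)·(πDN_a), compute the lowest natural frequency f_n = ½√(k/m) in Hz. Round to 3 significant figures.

43.3 Hz

k = Gd⁴/(8D³N_a) = (78.1×10³)(8.8⁴)/(8·56.0³·23) = 14.494 N/mm = 14494 N/m
Wire length L = πDN_a = π·56.0·23 = 4046.4 mm
m = ρ·(πd²/4)·L = 7850 × 60.821×10⁻⁶ m² × 4.0464 m = 1.9319 kg
f_n = ½√(k/m) = 0.5·√(14494/1.9319) = 0.5·√(7502.6) = 43.309 Hz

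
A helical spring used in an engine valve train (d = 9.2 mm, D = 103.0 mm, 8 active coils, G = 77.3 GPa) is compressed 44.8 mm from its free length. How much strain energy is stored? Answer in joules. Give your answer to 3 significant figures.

7.95 J

k = Gd⁴/(8D³N_a) = (77.3×10³)(9.2⁴)/(8·103.0³·8) = 7.9184 N/mm
U = ½kδ² = 0.5 × 7.9184 × 44.8² = 7946.3 N·mm = 7.9463 J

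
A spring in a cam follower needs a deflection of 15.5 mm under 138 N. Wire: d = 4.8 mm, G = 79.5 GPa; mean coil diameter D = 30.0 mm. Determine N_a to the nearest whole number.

Required rate k = F/δ = 138/15.5 = 8.9032 N/mm
N_a = Gd⁴/(8D³k) = (79.5×10³ × 4.8⁴)/(8 × 30.0³ × 8.9032)
    = 4.22019e+07 / 1.9231e+06 = 21.94 → 22 coils

22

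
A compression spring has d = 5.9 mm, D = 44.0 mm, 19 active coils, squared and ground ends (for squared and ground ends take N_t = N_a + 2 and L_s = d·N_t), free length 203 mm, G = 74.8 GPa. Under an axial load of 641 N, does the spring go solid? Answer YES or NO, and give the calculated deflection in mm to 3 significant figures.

YES, δ = 91.6 mm

k = Gd⁴/(8D³N_a) = (74.8×10³)(5.9⁴)/(8·44.0³·19) = 7.0002 N/mm
N_t = 21; L_s = 5.9·21 = 123.9 mm; δ_solid = L₀ − L_s = 203 − 123.9 = 79.1 mm
δ = F/k = 641/7.0002 = 91.569 mm
δ ≥ δ_solid → spring goes solid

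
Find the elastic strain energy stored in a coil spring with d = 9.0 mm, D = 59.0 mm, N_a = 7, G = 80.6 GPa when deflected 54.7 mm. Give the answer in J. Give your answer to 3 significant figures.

k = Gd⁴/(8D³N_a) = (80.6×10³)(9.0⁴)/(8·59.0³·7) = 45.979 N/mm
U = ½kδ² = 0.5 × 45.979 × 54.7² = 68787 N·mm = 68.787 J

68.8 J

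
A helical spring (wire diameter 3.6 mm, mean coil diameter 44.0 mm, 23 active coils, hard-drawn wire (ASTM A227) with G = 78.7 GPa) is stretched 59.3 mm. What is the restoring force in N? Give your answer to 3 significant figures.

k = Gd⁴/(8D³N_a) = (78.7×10³)(3.6⁴)/(8·44.0³·23) = 0.84335 N/mm
F = k·δ = 0.84335 × 59.3 = 50.011 N

50.0 N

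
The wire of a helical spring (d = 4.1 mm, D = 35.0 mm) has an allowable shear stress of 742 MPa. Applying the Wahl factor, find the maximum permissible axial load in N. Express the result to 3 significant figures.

C = D/d = 35.0/4.1 = 8.5366
K_W = (4C−1)/(4C−4) + 0.615/C = 33.146/30.146 + 0.0720 = 1.1716
τ_max = K·8FD/(πd³) → F_max = τ_allow·πd³/(8DK)
F_max = 742·π·4.1³/(8·35.0·1.1716) = 1.6066e+05/328.04 = 489.76 N

490 N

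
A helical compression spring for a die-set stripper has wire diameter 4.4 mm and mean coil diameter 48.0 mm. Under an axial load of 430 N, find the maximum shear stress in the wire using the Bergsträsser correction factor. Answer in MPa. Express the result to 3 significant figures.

693 MPa

Spring index C = D/d = 48.0/4.4 = 10.9091
K_B = (4C+2)/(4C−3) = 45.636/40.636 = 1.1230
τ₀ = 8FD/(πd³) = 8·430·48.0/(π·4.4³) = 165120/267.61 = 617.01 MPa
τ_max = K·τ₀ = 1.1230 × 617.01 = 692.93 MPa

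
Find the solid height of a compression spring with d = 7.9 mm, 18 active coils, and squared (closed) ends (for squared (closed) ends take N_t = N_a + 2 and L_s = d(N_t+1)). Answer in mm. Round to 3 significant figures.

166 mm

squared (closed) ends: N_t = N_a + 2 = 18 + 2 = 20
L_s = d·(N_t+1) = 7.9 × 21 = 165.9 mm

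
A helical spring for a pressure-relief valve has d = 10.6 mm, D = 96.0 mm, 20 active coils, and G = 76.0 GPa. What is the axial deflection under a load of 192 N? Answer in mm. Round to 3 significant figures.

28.3 mm

k = Gd⁴/(8D³N_a) = (76.0×10³)(10.6⁴)/(8·96.0³·20) = 6.778 N/mm
δ = F/k = 192 / 6.778 = 28.327 mm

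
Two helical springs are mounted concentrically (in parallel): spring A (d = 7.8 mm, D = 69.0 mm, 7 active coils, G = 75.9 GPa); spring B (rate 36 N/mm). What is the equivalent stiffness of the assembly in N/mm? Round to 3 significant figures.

k_A = Gd⁴/(8D³N_a) = (75.9×10³)(7.8⁴)/(8·69.0³·7) = 15.272 N/mm
Parallel: k_eq = 15.272 + 36 = 51.272 N/mm

51.3 N/mm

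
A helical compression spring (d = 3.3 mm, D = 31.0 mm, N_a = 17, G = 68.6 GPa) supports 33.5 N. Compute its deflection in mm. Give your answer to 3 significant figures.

16.7 mm

k = Gd⁴/(8D³N_a) = (68.6×10³)(3.3⁴)/(8·31.0³·17) = 2.008 N/mm
δ = F/k = 33.5 / 2.008 = 16.684 mm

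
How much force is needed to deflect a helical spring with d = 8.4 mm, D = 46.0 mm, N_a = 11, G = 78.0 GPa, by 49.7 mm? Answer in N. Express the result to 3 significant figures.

2250 N

k = Gd⁴/(8D³N_a) = (78.0×10³)(8.4⁴)/(8·46.0³·11) = 45.337 N/mm
F = k·δ = 45.337 × 49.7 = 2253.3 N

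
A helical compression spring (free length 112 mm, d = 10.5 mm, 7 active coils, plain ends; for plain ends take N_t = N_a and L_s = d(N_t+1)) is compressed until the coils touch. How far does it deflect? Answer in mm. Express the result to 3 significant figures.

28.0 mm

N_t = 7; L_s = 10.5·8 = 84 mm
δ_solid = L₀ − L_s = 112 − 84 = 28 mm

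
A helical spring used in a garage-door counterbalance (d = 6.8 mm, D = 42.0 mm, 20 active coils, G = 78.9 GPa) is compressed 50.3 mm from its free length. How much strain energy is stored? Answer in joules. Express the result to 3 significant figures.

18.0 J

k = Gd⁴/(8D³N_a) = (78.9×10³)(6.8⁴)/(8·42.0³·20) = 14.231 N/mm
U = ½kδ² = 0.5 × 14.231 × 50.3² = 18003 N·mm = 18.003 J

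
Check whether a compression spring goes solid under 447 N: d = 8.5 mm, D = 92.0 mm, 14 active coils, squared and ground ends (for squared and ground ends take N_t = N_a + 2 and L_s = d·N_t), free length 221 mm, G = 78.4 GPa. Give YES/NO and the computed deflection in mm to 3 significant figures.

k = Gd⁴/(8D³N_a) = (78.4×10³)(8.5⁴)/(8·92.0³·14) = 4.6926 N/mm
N_t = 16; L_s = 8.5·16 = 136 mm; δ_solid = L₀ − L_s = 221 − 136 = 85 mm
δ = F/k = 447/4.6926 = 95.257 mm
δ ≥ δ_solid → spring goes solid

YES, δ = 95.3 mm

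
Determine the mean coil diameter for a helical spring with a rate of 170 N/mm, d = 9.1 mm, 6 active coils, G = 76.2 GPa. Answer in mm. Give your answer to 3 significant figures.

40.0 mm

D = (Gd⁴/(8N_a·k))^(1/3) = (76.2×10³·9.1⁴/(8·6·170))^(1/3)
  = (64036.9)^(1/3) = 40.0077 mm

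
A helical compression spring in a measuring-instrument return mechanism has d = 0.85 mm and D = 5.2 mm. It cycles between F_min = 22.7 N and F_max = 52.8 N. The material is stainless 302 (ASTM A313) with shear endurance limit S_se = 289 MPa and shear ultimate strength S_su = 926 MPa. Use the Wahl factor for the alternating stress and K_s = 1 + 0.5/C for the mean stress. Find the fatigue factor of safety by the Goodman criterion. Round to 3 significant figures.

C = D/d = 5.2/0.85 = 6.1176; K_W = (4C−1)/(4C−4)+0.615/C = 1.2471; K_s = 1+0.5/C = 1.0817
F_a = (F_max−F_min)/2 = 15.05 N; F_m = (F_max+F_min)/2 = 37.75 N
τ_a = K_W·8F_aD/(πd³) = 1.2471 × 324.51 = 404.69 MPa
τ_m = K_s·8F_mD/(πd³) = 1.0817 × 813.96 = 880.49 MPa
Goodman: 1/n_f = τ_a/S_se + τ_m/S_su = 404.69/289 + 880.49/926 = 1.40030 + 0.95085 = 2.3511
n_f = 1/2.3511 = 0.4253

0.425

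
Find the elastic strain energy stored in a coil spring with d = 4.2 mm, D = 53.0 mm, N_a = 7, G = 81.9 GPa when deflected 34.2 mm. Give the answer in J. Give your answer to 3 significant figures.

1.79 J

k = Gd⁴/(8D³N_a) = (81.9×10³)(4.2⁴)/(8·53.0³·7) = 3.0568 N/mm
U = ½kδ² = 0.5 × 3.0568 × 34.2² = 1787.7 N·mm = 1.7877 J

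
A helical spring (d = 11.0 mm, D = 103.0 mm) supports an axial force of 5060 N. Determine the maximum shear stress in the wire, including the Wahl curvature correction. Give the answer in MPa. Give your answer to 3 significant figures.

Spring index C = D/d = 103.0/11.0 = 9.3636
K_W = (4C−1)/(4C−4) + 0.615/C = 36.455/33.455 + 0.0657 = 1.1554
τ₀ = 8FD/(πd³) = 8·5060·103.0/(π·11.0³) = 4.16944e+06/4181.5 = 997.13 MPa
τ_max = K·τ₀ = 1.1554 × 997.13 = 1152 MPa

1150 MPa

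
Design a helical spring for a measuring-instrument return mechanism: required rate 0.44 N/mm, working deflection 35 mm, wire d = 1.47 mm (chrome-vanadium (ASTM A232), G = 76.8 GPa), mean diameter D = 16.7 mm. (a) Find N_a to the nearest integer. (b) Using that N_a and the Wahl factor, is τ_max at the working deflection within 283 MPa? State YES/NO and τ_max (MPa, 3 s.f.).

(a) 22 coils; (b) YES, τ_max = 231 MPa

N_a = Gd⁴/(8D³k) = (76.8×10³)(1.47⁴)/(8·16.7³·0.44) = 21.87 → N_a = 22
Actual rate k = Gd⁴/(8D³·22) = 0.43749 N/mm
Working load F = kδ = 0.43749·35 = 15.312 N
C = 16.7/1.47 = 11.3605; K_W = (4C−1)/(4C−4)+0.615/C = 1.1265
τ_max = K_W·8FD/(πd³) = 1.1265·204.99 = 230.93 MPa
τ_max ≤ 283 MPa → acceptable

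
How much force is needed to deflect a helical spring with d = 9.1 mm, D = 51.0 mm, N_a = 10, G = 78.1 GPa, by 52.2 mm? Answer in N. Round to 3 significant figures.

k = Gd⁴/(8D³N_a) = (78.1×10³)(9.1⁴)/(8·51.0³·10) = 50.468 N/mm
F = k·δ = 50.468 × 52.2 = 2634.4 N

2630 N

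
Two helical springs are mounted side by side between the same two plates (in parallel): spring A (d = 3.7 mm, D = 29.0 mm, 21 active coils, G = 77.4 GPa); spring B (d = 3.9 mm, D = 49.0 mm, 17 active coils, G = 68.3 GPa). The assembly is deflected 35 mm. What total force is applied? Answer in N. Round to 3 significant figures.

k_A = Gd⁴/(8D³N_a) = (77.4×10³)(3.7⁴)/(8·29.0³·21) = 3.5403 N/mm
k_B = Gd⁴/(8D³N_a) = (68.3×10³)(3.9⁴)/(8·49.0³·17) = 0.98753 N/mm
Parallel: k_eq = 3.5403 + 0.98753 = 4.5279 N/mm
F = k_eq·δ = 4.5279·35 = 158.48 N

158 N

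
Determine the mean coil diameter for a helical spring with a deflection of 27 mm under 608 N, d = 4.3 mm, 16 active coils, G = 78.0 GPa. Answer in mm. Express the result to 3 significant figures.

Required rate k = F/δ = 608/27 = 22.519 N/mm
D = (Gd⁴/(8N_a·k))^(1/3) = (78.0×10³·4.3⁴/(8·16·22.519))^(1/3)
  = (9251.64)^(1/3) = 20.9929 mm

21.0 mm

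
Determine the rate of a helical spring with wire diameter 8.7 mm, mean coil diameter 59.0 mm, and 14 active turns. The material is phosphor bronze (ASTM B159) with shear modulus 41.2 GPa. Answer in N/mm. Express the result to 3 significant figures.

10.3 N/mm

k = Gd⁴/(8D³N_a) = (41.2×10³ × 8.7⁴) / (8 × 59.0³ × 14)
  = 2.36034e+08 / 2.30024e+07 = 10.261 N/mm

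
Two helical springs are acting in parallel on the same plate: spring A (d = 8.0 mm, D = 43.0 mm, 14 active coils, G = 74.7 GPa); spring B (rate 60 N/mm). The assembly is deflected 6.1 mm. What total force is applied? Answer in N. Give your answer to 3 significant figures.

k_A = Gd⁴/(8D³N_a) = (74.7×10³)(8.0⁴)/(8·43.0³·14) = 34.36 N/mm
Parallel: k_eq = 34.36 + 60 = 94.36 N/mm
F = k_eq·δ = 94.36·6.1 = 575.6 N

576 N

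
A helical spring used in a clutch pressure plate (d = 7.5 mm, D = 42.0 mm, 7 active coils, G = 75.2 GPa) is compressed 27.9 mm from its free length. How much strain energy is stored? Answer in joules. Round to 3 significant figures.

22.3 J

k = Gd⁴/(8D³N_a) = (75.2×10³)(7.5⁴)/(8·42.0³·7) = 57.349 N/mm
U = ½kδ² = 0.5 × 57.349 × 27.9² = 22321 N·mm = 22.321 J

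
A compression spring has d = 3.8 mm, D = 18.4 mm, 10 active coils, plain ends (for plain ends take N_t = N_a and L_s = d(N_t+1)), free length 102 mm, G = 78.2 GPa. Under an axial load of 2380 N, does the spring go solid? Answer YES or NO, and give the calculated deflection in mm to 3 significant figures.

YES, δ = 72.7 mm

k = Gd⁴/(8D³N_a) = (78.2×10³)(3.8⁴)/(8·18.4³·10) = 32.719 N/mm
N_t = 10; L_s = 3.8·11 = 41.8 mm; δ_solid = L₀ − L_s = 102 − 41.8 = 60.2 mm
δ = F/k = 2380/32.719 = 72.741 mm
δ ≥ δ_solid → spring goes solid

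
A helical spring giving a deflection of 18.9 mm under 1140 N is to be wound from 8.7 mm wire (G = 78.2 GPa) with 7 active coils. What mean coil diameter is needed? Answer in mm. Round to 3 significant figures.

51.0 mm

Required rate k = F/δ = 1140/18.9 = 60.317 N/mm
D = (Gd⁴/(8N_a·k))^(1/3) = (78.2×10³·8.7⁴/(8·7·60.317))^(1/3)
  = (132633)^(1/3) = 50.9977 mm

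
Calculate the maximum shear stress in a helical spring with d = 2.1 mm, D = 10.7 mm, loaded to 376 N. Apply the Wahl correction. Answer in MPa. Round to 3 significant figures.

1440 MPa

Spring index C = D/d = 10.7/2.1 = 5.0952
K_W = (4C−1)/(4C−4) + 0.615/C = 19.381/16.381 + 0.1207 = 1.3038
τ₀ = 8FD/(πd³) = 8·376·10.7/(π·2.1³) = 32185.6/29.094 = 1106.3 MPa
τ_max = K·τ₀ = 1.3038 × 1106.3 = 1442.4 MPa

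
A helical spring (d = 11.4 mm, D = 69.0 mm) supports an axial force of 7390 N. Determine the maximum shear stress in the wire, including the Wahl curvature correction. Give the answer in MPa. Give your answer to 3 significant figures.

Spring index C = D/d = 69.0/11.4 = 6.0526
K_W = (4C−1)/(4C−4) + 0.615/C = 23.211/20.211 + 0.1016 = 1.2500
τ₀ = 8FD/(πd³) = 8·7390·69.0/(π·11.4³) = 4.07928e+06/4654.4 = 876.43 MPa
τ_max = K·τ₀ = 1.2500 × 876.43 = 1095.6 MPa

1100 MPa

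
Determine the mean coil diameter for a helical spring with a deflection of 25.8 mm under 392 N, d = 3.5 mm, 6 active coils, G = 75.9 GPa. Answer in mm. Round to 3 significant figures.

Required rate k = F/δ = 392/25.8 = 15.194 N/mm
D = (Gd⁴/(8N_a·k))^(1/3) = (75.9×10³·3.5⁴/(8·6·15.194))^(1/3)
  = (15617.3)^(1/3) = 24.9959 mm

25.0 mm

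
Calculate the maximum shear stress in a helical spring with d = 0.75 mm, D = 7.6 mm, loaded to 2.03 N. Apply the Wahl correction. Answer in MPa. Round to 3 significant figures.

106 MPa

Spring index C = D/d = 7.6/0.75 = 10.1333
K_W = (4C−1)/(4C−4) + 0.615/C = 39.533/36.533 + 0.0607 = 1.1428
τ₀ = 8FD/(πd³) = 8·2.03·7.6/(π·0.75³) = 123.424/1.3254 = 93.125 MPa
τ_max = K·τ₀ = 1.1428 × 93.125 = 106.42 MPa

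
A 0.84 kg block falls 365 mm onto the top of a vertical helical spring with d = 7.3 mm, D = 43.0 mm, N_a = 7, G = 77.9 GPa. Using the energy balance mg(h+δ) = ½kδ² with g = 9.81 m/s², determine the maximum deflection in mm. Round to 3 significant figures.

k = Gd⁴/(8D³N_a) = (77.9×10³)(7.3⁴)/(8·43.0³·7) = 49.686 N/mm
W = mg = 0.84 × 9.81 = 8.2404 N
½kδ² − Wδ − Wh = 0 → δ = (W + √(W² + 2kWh))/k
δ = (8.2404 + √(67.904 + 298887))/49.686 = (8.2404 + 546.77)/49.686 = 11.17 mm

11.2 mm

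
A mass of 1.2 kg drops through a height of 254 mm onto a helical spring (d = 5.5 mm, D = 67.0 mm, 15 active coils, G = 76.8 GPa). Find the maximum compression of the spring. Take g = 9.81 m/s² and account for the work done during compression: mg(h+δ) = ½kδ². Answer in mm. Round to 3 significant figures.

61.8 mm

k = Gd⁴/(8D³N_a) = (76.8×10³)(5.5⁴)/(8·67.0³·15) = 1.9472 N/mm
W = mg = 1.2 × 9.81 = 11.772 N
½kδ² − Wδ − Wh = 0 → δ = (W + √(W² + 2kWh))/k
δ = (11.772 + √(138.58 + 11644.5))/1.9472 = (11.772 + 108.55)/1.9472 = 61.793 mm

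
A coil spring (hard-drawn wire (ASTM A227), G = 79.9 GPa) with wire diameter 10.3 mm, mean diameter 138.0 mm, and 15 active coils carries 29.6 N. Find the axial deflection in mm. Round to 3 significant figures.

10.4 mm

k = Gd⁴/(8D³N_a) = (79.9×10³)(10.3⁴)/(8·138.0³·15) = 2.8515 N/mm
δ = F/k = 29.6 / 2.8515 = 10.38 mm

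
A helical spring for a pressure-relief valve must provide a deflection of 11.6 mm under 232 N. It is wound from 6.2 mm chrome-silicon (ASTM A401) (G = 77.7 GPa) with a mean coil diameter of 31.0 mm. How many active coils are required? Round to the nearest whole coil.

24

Required rate k = F/δ = 232/11.6 = 20 N/mm
N_a = Gd⁴/(8D³k) = (77.7×10³ × 6.2⁴)/(8 × 31.0³ × 20)
    = 1.14812e+08 / 4.76656e+06 = 24.09 → 24 coils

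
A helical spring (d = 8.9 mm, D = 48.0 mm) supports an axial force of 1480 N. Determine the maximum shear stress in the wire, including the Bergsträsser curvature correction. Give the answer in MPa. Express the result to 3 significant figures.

326 MPa

Spring index C = D/d = 48.0/8.9 = 5.3933
K_B = (4C+2)/(4C−3) = 23.573/18.573 = 1.2692
τ₀ = 8FD/(πd³) = 8·1480·48.0/(π·8.9³) = 568320/2214.7 = 256.61 MPa
τ_max = K·τ₀ = 1.2692 × 256.61 = 325.69 MPa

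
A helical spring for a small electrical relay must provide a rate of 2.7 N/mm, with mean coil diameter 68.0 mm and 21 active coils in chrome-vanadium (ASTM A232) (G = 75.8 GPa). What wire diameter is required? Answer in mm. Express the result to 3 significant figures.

d = (8D³N_a·k / G)^(1/4) = (8·68.0³·21·2.7 / (75.8×10³))^0.25
  = (1881.6)^0.25 = 6.5862 mm

6.59 mm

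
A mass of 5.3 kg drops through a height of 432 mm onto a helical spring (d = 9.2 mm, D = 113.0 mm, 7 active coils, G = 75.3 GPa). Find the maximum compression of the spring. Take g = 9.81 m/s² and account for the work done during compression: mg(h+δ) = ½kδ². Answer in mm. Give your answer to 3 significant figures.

90.2 mm

k = Gd⁴/(8D³N_a) = (75.3×10³)(9.2⁴)/(8·113.0³·7) = 6.6761 N/mm
W = mg = 5.3 × 9.81 = 51.993 N
½kδ² − Wδ − Wh = 0 → δ = (W + √(W² + 2kWh))/k
δ = (51.993 + √(2703.3 + 299904))/6.6761 = (51.993 + 550.1)/6.6761 = 90.186 mm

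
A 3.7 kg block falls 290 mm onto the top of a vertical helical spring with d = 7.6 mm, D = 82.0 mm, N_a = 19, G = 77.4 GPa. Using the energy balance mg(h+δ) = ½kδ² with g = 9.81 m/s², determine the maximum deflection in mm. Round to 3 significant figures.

95.3 mm

k = Gd⁴/(8D³N_a) = (77.4×10³)(7.6⁴)/(8·82.0³·19) = 3.0811 N/mm
W = mg = 3.7 × 9.81 = 36.297 N
½kδ² − Wδ − Wh = 0 → δ = (W + √(W² + 2kWh))/k
δ = (36.297 + √(1317.5 + 64864.8))/3.0811 = (36.297 + 257.26)/3.0811 = 95.275 mm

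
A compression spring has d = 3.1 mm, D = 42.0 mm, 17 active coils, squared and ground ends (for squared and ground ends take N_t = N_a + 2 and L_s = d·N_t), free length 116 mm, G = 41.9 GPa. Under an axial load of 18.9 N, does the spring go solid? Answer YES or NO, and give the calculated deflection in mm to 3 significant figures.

k = Gd⁴/(8D³N_a) = (41.9×10³)(3.1⁴)/(8·42.0³·17) = 0.38404 N/mm
N_t = 19; L_s = 3.1·19 = 58.9 mm; δ_solid = L₀ − L_s = 116 − 58.9 = 57.1 mm
δ = F/k = 18.9/0.38404 = 49.214 mm
δ < δ_solid → spring does not go solid

NO, δ = 49.2 mm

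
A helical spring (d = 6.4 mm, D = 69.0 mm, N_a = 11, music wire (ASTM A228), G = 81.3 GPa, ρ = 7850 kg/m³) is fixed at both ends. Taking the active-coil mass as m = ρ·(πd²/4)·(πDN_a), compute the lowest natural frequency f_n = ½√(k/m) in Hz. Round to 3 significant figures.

k = Gd⁴/(8D³N_a) = (81.3×10³)(6.4⁴)/(8·69.0³·11) = 4.7182 N/mm = 4718.2 N/m
Wire length L = πDN_a = π·69.0·11 = 2384.5 mm
m = ρ·(πd²/4)·L = 7850 × 32.17×10⁻⁶ m² × 2.3845 m = 0.60216 kg
f_n = ½√(k/m) = 0.5·√(4718.2/0.60216) = 0.5·√(7835.5) = 44.259 Hz

44.3 Hz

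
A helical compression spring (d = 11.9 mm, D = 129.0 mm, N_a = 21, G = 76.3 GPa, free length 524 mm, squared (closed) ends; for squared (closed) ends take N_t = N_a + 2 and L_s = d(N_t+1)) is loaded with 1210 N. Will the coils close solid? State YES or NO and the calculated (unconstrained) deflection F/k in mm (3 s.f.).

YES, δ = 285 mm

k = Gd⁴/(8D³N_a) = (76.3×10³)(11.9⁴)/(8·129.0³·21) = 4.2426 N/mm
N_t = 23; L_s = 11.9·24 = 285.6 mm; δ_solid = L₀ − L_s = 524 − 285.6 = 238.4 mm
δ = F/k = 1210/4.2426 = 285.2 mm
δ ≥ δ_solid → spring goes solid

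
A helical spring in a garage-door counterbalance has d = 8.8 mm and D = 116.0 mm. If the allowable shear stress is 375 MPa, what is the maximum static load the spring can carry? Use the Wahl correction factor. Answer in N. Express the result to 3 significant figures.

781 N

C = D/d = 116.0/8.8 = 13.1818
K_W = (4C−1)/(4C−4) + 0.615/C = 51.727/48.727 + 0.0467 = 1.1082
τ_max = K·8FD/(πd³) → F_max = τ_allow·πd³/(8DK)
F_max = 375·π·8.8³/(8·116.0·1.1082) = 8.0284e+05/1028.4 = 780.65 N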